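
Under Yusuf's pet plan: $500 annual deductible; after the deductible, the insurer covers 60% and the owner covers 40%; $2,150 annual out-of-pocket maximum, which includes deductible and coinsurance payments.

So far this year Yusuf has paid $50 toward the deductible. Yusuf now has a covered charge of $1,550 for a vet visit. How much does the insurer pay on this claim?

$660

Deductible still to meet: $500 − $50 = $450.
That leaves $1,550 − $450 = $1,100 for coinsurance.
40% of $1,100 = $440 falls to the owner.
So the owner owes $450 + $440 = $890 before any cap.
Total out-of-pocket so far would be $50 + $890 = $940, below the $2,150 cap — no reduction.
Insurer pays the balance: $1,550 − $890 = $660.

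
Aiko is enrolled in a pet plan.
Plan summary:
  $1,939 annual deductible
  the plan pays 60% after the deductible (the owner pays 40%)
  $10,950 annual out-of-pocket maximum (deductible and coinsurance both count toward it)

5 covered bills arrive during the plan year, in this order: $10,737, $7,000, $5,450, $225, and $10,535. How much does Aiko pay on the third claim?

Bill 1, $10,737: $1,939 finishes the deductible; $8,798 goes to coinsurance; owner's 40% is $3,519.20. Owner pays $5,458.20; OOP now $5,458.20.
Bill 2, $7,000: 40% coinsurance on $7,000 = $2,800. Owner pays $2,800; OOP now $8,258.20.
Bill 3, $5,450: deductible met; 40% of $5,450 = $2,180. Owner owes $2,180 (running OOP $10,438.20).

$2,180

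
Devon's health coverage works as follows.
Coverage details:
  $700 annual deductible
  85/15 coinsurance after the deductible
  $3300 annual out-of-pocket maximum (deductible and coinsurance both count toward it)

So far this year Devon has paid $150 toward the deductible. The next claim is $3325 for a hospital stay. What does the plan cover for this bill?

Remaining deductible: $700 − $150 = $550.
The remaining $2775 (= $3325 − $550) moves to coinsurance.
Coinsurance: $2775 × 15% = $416.25.
Patient responsibility before any cap: $550 + $416.25 = $966.25.
Year-to-date out-of-pocket becomes $150 + $966.25 = $1116.25, still under the $3300 maximum, so no cap applies.
The insurer covers the remainder: $3325 − $966.25 = $2358.75.

$2358.75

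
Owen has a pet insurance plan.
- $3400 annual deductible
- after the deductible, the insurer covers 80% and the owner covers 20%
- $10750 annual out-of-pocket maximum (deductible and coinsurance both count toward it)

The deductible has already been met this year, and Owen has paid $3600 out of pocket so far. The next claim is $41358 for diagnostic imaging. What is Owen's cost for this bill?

$7150

With the deductible met, the entire $41358 is subject to coinsurance.
Coinsurance: $41358 × 20% = $8271.60.
Adding $8271.60 to the $3600 already spent would give $11871.60, which exceeds the $10750 cap; the owner pays just $10750 − $3600 = $7150.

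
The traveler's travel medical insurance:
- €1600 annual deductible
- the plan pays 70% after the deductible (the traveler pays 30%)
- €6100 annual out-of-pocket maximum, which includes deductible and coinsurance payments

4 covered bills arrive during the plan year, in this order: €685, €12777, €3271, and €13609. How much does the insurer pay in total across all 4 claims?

€24242

Claim 1 — €685: all of it applies to the deductible. Traveler owes €685 (running OOP €685). Insurer: €685 − €685 = €0.
Claim 2 — €12777: deductible takes €915, €11862 remains; traveler's 30% is €3558.60. Cost to traveler: €4473.60. OOP to date €5158.60. Insurer: €12777 − €4473.60 = €8303.40.
Claim 3 — €3271: 30% coinsurance on €3271 = €981.30. Adding that to €5158.60 gives €6139.90, past the €6100 cap; traveler pays only €6100 − €5158.60 = €941.40. Insurer: €3271 − €941.40 = €2329.60.
Claim 4 — €13609: deductible already satisfied, so traveler's share is 30% × €13609 = €4082.70. That would push OOP to €10182.70, over the €6100 cap, so traveler pays €6100 − €6100 = €0. Plan pays €13609 − €0 = €13609.
Insurer total = bills − traveler's total = €30342 − €6100 = €24242.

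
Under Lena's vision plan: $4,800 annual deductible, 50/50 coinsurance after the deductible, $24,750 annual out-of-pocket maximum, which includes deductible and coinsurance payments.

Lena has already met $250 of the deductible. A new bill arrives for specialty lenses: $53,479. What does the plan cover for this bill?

Remaining deductible: $4,800 − $250 = $4,550.
After the $4,550 deductible portion, $53,479 − $4,550 = $48,929 is subject to coinsurance.
Coinsurance: $48,929 × 50% = $24,464.50.
Member responsibility before any cap: $4,550 + $24,464.50 = $29,014.50.
Year-to-date out-of-pocket would reach $250 + $29,014.50 = $29,264.50, above the $24,750 maximum, so the member pays only $24,750 − $250 = $24,500.
The plan picks up $53,479 − $24,500 = $28,979.

$28,979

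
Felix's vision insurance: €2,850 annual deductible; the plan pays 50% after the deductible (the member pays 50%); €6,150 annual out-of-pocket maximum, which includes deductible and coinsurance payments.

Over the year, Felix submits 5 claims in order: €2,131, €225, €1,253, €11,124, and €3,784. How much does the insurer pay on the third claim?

€379.50

Bill 1, €2,131: all of it applies to the deductible. Member pays €2,131; OOP now €2,131. Insurer: €2,131 − €2,131 = €0.
Bill 2, €225: entire amount goes to the deductible. Member pays €225; OOP now €2,356. Insurer: €225 − €225 = €0.
Bill 3, €1,253: €494 to deductible, leaving €759; 50% of €759 = €379.50. Member pays €873.50; OOP now €3,229.50. Plan pays €1,253 − €873.50 = €379.50.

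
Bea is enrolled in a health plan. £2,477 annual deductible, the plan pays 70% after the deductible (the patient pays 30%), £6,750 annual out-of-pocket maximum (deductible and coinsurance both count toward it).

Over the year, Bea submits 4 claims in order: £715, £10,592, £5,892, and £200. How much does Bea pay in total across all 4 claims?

Bill 1, £715: fully absorbed by the deductible. Patient pays £715; OOP now £715.
Bill 2, £10,592: £1,762 to deductible, leaving £8,830; coinsurance £8,830 × 30% = £2,649. Patient owes £4,411 (running OOP £5,126).
Bill 3, £5,892: deductible already satisfied, so patient's share is 30% × £5,892 = £1,767.60. Adding that to £5,126 gives £6,893.60, past the £6,750 cap; patient pays only £6,750 − £5,126 = £1,624.
Bill 4, £200: deductible met; 30% of £200 = £60. OOP would hit £6,810 > £6,750, so the cap limits the patient to £6,750 − £6,750 = £0.
Summing the patient's payments: £715 + £4,411 + £1,624 + £0 = £6,750.

£6,750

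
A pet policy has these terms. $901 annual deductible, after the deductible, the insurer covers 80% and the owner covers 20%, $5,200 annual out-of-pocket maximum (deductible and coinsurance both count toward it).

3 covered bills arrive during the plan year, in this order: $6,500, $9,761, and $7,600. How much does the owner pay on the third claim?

Claim 1 — $6,500: $901 finishes the deductible; $5,599 goes to coinsurance; 20% of $5,599 = $1,119.80. Owner pays $2,020.80; OOP now $2,020.80.
Claim 2 — $9,761: deductible already satisfied, so owner's share is 20% × $9,761 = $1,952.20. Owner pays $1,952.20; OOP now $3,973.
Claim 3 — $7,600: deductible met; 20% of $7,600 = $1,520. That would push OOP to $5,493, over the $5,200 cap, so owner pays $5,200 − $3,973 = $1,227.

$1,227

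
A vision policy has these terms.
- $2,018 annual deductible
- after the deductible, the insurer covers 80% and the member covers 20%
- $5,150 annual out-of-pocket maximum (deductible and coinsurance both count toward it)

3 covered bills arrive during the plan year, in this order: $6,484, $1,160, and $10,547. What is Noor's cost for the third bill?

Claim 1 — $6,484: $2,018 finishes the deductible; $4,466 goes to coinsurance; member's 20% is $893.20. Member owes $2,911.20 (running OOP $2,911.20).
Claim 2 — $1,160: deductible met; 20% of $1,160 = $232. Member owes $232 (running OOP $3,143.20).
Claim 3 — $10,547: deductible already satisfied, so member's share is 20% × $10,547 = $2,109.40. Adding that to $3,143.20 gives $5,252.60, past the $5,150 cap; member pays only $5,150 − $3,143.20 = $2,006.80.

$2,006.80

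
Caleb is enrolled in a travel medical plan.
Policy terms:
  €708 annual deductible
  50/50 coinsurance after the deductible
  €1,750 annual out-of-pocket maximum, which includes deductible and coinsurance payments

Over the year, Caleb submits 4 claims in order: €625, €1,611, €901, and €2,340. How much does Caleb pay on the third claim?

€278

Claim 1 (€625): all of it applies to the deductible. Cost to traveler: €625. OOP to date €625.
Claim 2 (€1,611): €83 finishes the deductible; €1,528 goes to coinsurance; 50% of €1,528 = €764. Traveler pays €847; OOP now €1,472.
Claim 3 (€901): 50% coinsurance on €901 = €450.50. Adding that to €1,472 gives €1,922.50, past the €1,750 cap; traveler pays only €1,750 − €1,472 = €278.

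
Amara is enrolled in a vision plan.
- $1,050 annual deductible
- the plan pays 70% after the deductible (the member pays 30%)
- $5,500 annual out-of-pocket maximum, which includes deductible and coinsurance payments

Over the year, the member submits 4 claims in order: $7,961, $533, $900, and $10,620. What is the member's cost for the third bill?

Claim 1 — $7,961: $1,050 finishes the deductible; $6,911 goes to coinsurance; member's 30% is $2,073.30. Cost to member: $3,123.30. OOP to date $3,123.30.
Claim 2 — $533: deductible met; 30% of $533 = $159.90. Cost to member: $159.90. OOP to date $3,283.20.
Claim 3 — $900: deductible met; 30% of $900 = $270. Member pays $270; OOP now $3,553.20.

$270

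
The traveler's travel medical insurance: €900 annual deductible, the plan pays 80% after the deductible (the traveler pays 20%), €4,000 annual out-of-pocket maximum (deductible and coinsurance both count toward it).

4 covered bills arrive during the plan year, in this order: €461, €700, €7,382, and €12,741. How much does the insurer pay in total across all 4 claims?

€17,284

Bill 1, €461: fully absorbed by the deductible. Traveler pays €461; OOP now €461. Plan pays €461 − €461 = €0.
Bill 2, €700: €439 finishes the deductible; €261 goes to coinsurance; 20% of €261 = €52.20. Traveler owes €491.20 (running OOP €952.20). Insurer: €700 − €491.20 = €208.80.
Bill 3, €7,382: deductible already satisfied, so traveler's share is 20% × €7,382 = €1,476.40. Traveler owes €1,476.40 (running OOP €2,428.60). Insurer: €7,382 − €1,476.40 = €5,905.60.
Bill 4, €12,741: deductible already satisfied, so traveler's share is 20% × €12,741 = €2,548.20. That would push OOP to €4,976.80, over the €4,000 cap, so traveler pays €4,000 − €2,428.60 = €1,571.40. Insurer: €12,741 − €1,571.40 = €11,169.60.
Insurer total = bills − traveler's total = €21,284 − €4,000 = €17,284.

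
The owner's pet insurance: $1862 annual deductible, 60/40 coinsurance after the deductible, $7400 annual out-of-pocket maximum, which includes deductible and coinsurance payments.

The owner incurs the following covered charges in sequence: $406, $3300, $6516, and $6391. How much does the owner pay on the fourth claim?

Bill 1, $406: fully absorbed by the deductible. Cost to owner: $406. OOP to date $406.
Bill 2, $3300: $1456 finishes the deductible; $1844 goes to coinsurance; 40% of $1844 = $737.60. Owner owes $2193.60 (running OOP $2599.60).
Bill 3, $6516: 40% coinsurance on $6516 = $2606.40. Owner pays $2606.40; OOP now $5206.
Bill 4, $6391: deductible already satisfied, so owner's share is 40% × $6391 = $2556.40. Adding that to $5206 gives $7762.40, past the $7400 cap; owner pays only $7400 − $5206 = $2194.

$2194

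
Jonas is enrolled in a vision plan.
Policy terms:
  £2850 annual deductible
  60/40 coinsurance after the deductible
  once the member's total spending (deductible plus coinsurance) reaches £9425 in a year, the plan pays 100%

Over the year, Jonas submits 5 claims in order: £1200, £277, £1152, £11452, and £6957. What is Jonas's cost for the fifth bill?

Claim 1 (£1200): entire amount goes to the deductible. Member owes £1200 (running OOP £1200).
Claim 2 (£277): all of it applies to the deductible. Cost to member: £277. OOP to date £1477.
Claim 3 (£1152): fully absorbed by the deductible. Cost to member: £1152. OOP to date £2629.
Claim 4 (£11452): £221 to deductible, leaving £11231; coinsurance £11231 × 40% = £4492.40. Cost to member: £4713.40. OOP to date £7342.40.
Claim 5 (£6957): deductible met; 40% of £6957 = £2782.80. That would push OOP to £10125.20, over the £9425 cap, so member pays £9425 − £7342.40 = £2082.60.

£2082.60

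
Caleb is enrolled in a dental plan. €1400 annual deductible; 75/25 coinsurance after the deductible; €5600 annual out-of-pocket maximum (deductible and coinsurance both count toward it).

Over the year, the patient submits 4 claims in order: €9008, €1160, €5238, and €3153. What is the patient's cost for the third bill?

€1309.50

#1 (€9008): deductible takes €1400, €7608 remains; patient's 25% is €1902. Cost to patient: €3302. OOP to date €3302.
#2 (€1160): deductible already satisfied, so patient's share is 25% × €1160 = €290. Cost to patient: €290. OOP to date €3592.
#3 (€5238): 25% coinsurance on €5238 = €1309.50. Patient pays €1309.50; OOP now €4901.50.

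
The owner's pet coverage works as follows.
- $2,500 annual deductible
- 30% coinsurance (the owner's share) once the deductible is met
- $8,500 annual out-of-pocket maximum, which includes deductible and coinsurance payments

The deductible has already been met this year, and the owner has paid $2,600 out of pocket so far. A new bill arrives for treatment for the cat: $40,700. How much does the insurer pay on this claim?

$34,800

With the deductible met, the entire $40,700 is subject to coinsurance.
30% of $40,700 = $12,210 falls to the owner.
That would bring total out-of-pocket to $14,810, past the $8,500 cap. The owner is capped at $8,500 − $2,600 = $5,900 on this claim.
The plan picks up $40,700 − $5,900 = $34,800.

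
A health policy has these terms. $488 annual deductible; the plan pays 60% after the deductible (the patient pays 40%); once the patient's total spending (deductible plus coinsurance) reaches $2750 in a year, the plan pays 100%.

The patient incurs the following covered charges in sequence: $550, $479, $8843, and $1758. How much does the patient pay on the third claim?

Claim 1 — $550: $488 finishes the deductible; $62 goes to coinsurance; coinsurance $62 × 40% = $24.80. Cost to patient: $512.80. OOP to date $512.80.
Claim 2 — $479: deductible already satisfied, so patient's share is 40% × $479 = $191.60. Cost to patient: $191.60. OOP to date $704.40.
Claim 3 — $8843: deductible met; 40% of $8843 = $3537.20. Adding that to $704.40 gives $4241.60, past the $2750 cap; patient pays only $2750 − $704.40 = $2045.60.

$2045.60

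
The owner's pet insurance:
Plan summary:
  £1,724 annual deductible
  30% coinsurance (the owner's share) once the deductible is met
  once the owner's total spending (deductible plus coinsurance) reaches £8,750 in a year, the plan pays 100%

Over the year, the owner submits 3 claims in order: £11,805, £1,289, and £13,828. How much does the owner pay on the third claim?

Bill 1, £11,805: £1,724 finishes the deductible; £10,081 goes to coinsurance; 30% of £10,081 = £3,024.30. Cost to owner: £4,748.30. OOP to date £4,748.30.
Bill 2, £1,289: 30% coinsurance on £1,289 = £386.70. Owner owes £386.70 (running OOP £5,135).
Bill 3, £13,828: 30% coinsurance on £13,828 = £4,148.40. OOP would hit £9,283.40 > £8,750, so the cap limits the owner to £8,750 − £5,135 = £3,615.

£3,615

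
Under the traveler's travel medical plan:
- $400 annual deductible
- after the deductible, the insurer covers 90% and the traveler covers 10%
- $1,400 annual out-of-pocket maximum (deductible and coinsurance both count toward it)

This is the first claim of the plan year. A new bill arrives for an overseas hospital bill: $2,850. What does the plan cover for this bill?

Nothing has been paid toward the $400 deductible, so the first $400 of this charge is applied there.
The remaining $2,450 (= $2,850 − $400) moves to coinsurance.
Traveler's 10% share of $2,450 is $245.
Traveler responsibility before any cap: $400 + $245 = $645.
Year-to-date out-of-pocket becomes $0 + $645 = $645, still under the $1,400 maximum, so no cap applies.
The plan picks up $2,850 − $645 = $2,205.

$2,205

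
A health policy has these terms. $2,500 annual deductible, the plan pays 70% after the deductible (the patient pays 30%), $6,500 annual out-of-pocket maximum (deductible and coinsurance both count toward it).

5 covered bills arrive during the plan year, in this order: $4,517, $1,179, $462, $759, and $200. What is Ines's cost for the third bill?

$138.60

Bill 1, $4,517: $2,500 finishes the deductible; $2,017 goes to coinsurance; patient's 30% is $605.10. Patient pays $3,105.10; OOP now $3,105.10.
Bill 2, $1,179: deductible met; 30% of $1,179 = $353.70. Patient owes $353.70 (running OOP $3,458.80).
Bill 3, $462: deductible met; 30% of $462 = $138.60. Patient owes $138.60 (running OOP $3,597.40).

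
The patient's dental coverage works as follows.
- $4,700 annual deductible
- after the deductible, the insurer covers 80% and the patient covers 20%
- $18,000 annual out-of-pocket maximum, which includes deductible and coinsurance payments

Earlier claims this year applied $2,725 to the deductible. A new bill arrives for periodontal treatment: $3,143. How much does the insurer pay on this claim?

$934.40

Remaining deductible: $4,700 − $2,725 = $1,975.
After the $1,975 deductible portion, $3,143 − $1,975 = $1,168 is subject to coinsurance.
Patient's 20% share of $1,168 is $233.60.
So the patient owes $1,975 + $233.60 = $2,208.60 before any cap.
Year-to-date out-of-pocket becomes $2,725 + $2,208.60 = $4,933.60, still under the $18,000 maximum, so no cap applies.
Insurer pays the balance: $3,143 − $2,208.60 = $934.40.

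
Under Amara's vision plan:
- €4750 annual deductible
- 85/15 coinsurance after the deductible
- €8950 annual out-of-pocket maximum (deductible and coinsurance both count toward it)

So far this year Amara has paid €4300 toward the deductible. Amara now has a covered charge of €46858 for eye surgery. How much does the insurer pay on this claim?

€42208

€4300 of the €4750 deductible is already met, leaving €450.
After the €450 deductible portion, €46858 − €450 = €46408 is subject to coinsurance.
Coinsurance: €46408 × 15% = €6961.20.
So the member owes €450 + €6961.20 = €7411.20 before any cap.
Year-to-date out-of-pocket would reach €4300 + €7411.20 = €11711.20, above the €8950 maximum, so the member pays only €8950 − €4300 = €4650.
Insurer pays the balance: €46858 − €4650 = €42208.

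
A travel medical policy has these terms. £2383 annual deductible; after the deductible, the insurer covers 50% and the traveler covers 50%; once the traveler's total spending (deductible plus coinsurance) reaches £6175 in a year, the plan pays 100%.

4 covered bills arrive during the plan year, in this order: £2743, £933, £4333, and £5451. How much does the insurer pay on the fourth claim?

Claim 1 — £2743: £2383 to deductible, leaving £360; 50% of £360 = £180. Cost to traveler: £2563. OOP to date £2563. Insurer: £2743 − £2563 = £180.
Claim 2 — £933: deductible met; 50% of £933 = £466.50. Cost to traveler: £466.50. OOP to date £3029.50. Plan pays £933 − £466.50 = £466.50.
Claim 3 — £4333: deductible met; 50% of £4333 = £2166.50. Traveler pays £2166.50; OOP now £5196. Plan pays £4333 − £2166.50 = £2166.50.
Claim 4 — £5451: deductible met; 50% of £5451 = £2725.50. Adding that to £5196 gives £7921.50, past the £6175 cap; traveler pays only £6175 − £5196 = £979. Plan pays £5451 − £979 = £4472.

£4472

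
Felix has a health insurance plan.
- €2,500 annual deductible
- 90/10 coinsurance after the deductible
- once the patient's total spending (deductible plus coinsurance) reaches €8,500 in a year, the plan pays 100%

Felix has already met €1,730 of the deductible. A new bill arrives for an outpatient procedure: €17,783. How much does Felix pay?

€2,471.30

Deductible still to meet: €2,500 − €1,730 = €770.
After the €770 deductible portion, €17,783 − €770 = €17,013 is subject to coinsurance.
Patient's 10% share of €17,013 is €1,701.30.
Patient responsibility before any cap: €770 + €1,701.30 = €2,471.30.
Year-to-date out-of-pocket becomes €1,730 + €2,471.30 = €4,201.30, still under the €8,500 maximum, so no cap applies.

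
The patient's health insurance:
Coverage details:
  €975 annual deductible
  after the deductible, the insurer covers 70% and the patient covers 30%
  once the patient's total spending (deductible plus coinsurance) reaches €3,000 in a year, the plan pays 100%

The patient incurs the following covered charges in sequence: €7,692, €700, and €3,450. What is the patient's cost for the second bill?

Claim 1 — €7,692: deductible takes €975, €6,717 remains; coinsurance €6,717 × 30% = €2,015.10. Patient owes €2,990.10 (running OOP €2,990.10).
Claim 2 — €700: 30% coinsurance on €700 = €210. OOP would hit €3,200.10 > €3,000, so the cap limits the patient to €3,000 − €2,990.10 = €9.90.

€9.90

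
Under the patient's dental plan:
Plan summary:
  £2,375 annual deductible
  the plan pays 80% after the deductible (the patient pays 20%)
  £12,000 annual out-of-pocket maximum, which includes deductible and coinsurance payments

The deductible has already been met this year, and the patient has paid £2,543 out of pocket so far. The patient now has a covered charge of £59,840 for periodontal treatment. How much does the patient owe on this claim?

The deductible is already satisfied, so the full bill goes to coinsurance.
Coinsurance: £59,840 × 20% = £11,968.
That would bring total out-of-pocket to £14,511, past the £12,000 cap. The patient is capped at £12,000 − £2,543 = £9,457 on this claim.

£9,457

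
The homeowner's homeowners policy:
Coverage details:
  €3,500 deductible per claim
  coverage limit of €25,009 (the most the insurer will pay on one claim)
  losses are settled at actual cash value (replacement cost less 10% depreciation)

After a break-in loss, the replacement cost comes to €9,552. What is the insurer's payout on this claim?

€5,096.80

At 10% depreciation, ACV = €9,552 − €955.20 = €8,596.80.
Subtract the deductible: €8,596.80 − €3,500 = €5,096.80.
That's under the €25,009 cap, so the insurer reimburses the full €5,096.80.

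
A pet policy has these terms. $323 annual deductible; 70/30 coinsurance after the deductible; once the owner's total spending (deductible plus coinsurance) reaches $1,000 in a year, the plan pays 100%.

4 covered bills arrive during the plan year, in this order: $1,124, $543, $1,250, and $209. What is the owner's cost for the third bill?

Bill 1, $1,124: $323 to deductible, leaving $801; 30% of $801 = $240.30. Owner pays $563.30; OOP now $563.30.
Bill 2, $543: 30% coinsurance on $543 = $162.90. Owner pays $162.90; OOP now $726.20.
Bill 3, $1,250: deductible met; 30% of $1,250 = $375. That would push OOP to $1,101.20, over the $1,000 cap, so owner pays $1,000 − $726.20 = $273.80.

$273.80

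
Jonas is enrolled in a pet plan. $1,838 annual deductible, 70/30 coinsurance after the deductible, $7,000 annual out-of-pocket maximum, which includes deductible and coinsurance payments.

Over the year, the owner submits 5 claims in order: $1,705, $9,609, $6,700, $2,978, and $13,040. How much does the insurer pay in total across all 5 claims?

Claim 1 — $1,705: all of it applies to the deductible. Owner pays $1,705; OOP now $1,705. Insurer: $1,705 − $1,705 = $0.
Claim 2 — $9,609: deductible takes $133, $9,476 remains; 30% of $9,476 = $2,842.80. Owner owes $2,975.80 (running OOP $4,680.80). Plan pays $9,609 − $2,975.80 = $6,633.20.
Claim 3 — $6,700: 30% coinsurance on $6,700 = $2,010. Cost to owner: $2,010. OOP to date $6,690.80. Insurer: $6,700 − $2,010 = $4,690.
Claim 4 — $2,978: 30% coinsurance on $2,978 = $893.40. OOP would hit $7,584.20 > $7,000, so the cap limits the owner to $7,000 − $6,690.80 = $309.20. Plan pays $2,978 − $309.20 = $2,668.80.
Claim 5 — $13,040: deductible already satisfied, so owner's share is 30% × $13,040 = $3,912. OOP would hit $10,912 > $7,000, so the cap limits the owner to $7,000 − $7,000 = $0. Plan pays $13,040 − $0 = $13,040.
Insurer total = bills − owner's total = $34,032 − $7,000 = $27,032.

$27,032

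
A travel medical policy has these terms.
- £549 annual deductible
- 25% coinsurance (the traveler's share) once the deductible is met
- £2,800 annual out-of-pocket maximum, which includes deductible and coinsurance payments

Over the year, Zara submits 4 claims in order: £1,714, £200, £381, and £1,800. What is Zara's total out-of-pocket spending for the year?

£1,435.50

#1 (£1,714): deductible takes £549, £1,165 remains; 25% of £1,165 = £291.25. Traveler owes £840.25 (running OOP £840.25).
#2 (£200): deductible already satisfied, so traveler's share is 25% × £200 = £50. Traveler pays £50; OOP now £890.25.
#3 (£381): deductible met; 25% of £381 = £95.25. Traveler pays £95.25; OOP now £985.50.
#4 (£1,800): 25% coinsurance on £1,800 = £450. Traveler owes £450 (running OOP £1,435.50).
Summing the traveler's payments: £840.25 + £50 + £95.25 + £450 = £1,435.50.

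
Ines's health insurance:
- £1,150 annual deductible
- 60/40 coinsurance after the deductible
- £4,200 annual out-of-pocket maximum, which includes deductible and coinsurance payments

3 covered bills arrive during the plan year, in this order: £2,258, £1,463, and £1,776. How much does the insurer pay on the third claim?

#1 (£2,258): deductible takes £1,150, £1,108 remains; 40% of £1,108 = £443.20. Cost to patient: £1,593.20. OOP to date £1,593.20. Plan pays £2,258 − £1,593.20 = £664.80.
#2 (£1,463): 40% coinsurance on £1,463 = £585.20. Patient pays £585.20; OOP now £2,178.40. Plan pays £1,463 − £585.20 = £877.80.
#3 (£1,776): deductible already satisfied, so patient's share is 40% × £1,776 = £710.40. Patient pays £710.40; OOP now £2,888.80. Insurer: £1,776 − £710.40 = £1,065.60.

£1,065.60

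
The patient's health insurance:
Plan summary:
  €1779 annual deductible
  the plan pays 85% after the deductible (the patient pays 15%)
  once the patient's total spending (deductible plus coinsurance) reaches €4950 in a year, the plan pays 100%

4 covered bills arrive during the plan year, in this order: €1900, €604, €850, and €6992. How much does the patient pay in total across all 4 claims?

Claim 1 (€1900): deductible takes €1779, €121 remains; coinsurance €121 × 15% = €18.15. Patient owes €1797.15 (running OOP €1797.15).
Claim 2 (€604): deductible met; 15% of €604 = €90.60. Patient owes €90.60 (running OOP €1887.75).
Claim 3 (€850): deductible met; 15% of €850 = €127.50. Patient pays €127.50; OOP now €2015.25.
Claim 4 (€6992): 15% coinsurance on €6992 = €1048.80. Patient owes €1048.80 (running OOP €3064.05).
Total paid by the patient: €1797.15 + €90.60 + €127.50 + €1048.80 = €3064.05.

€3064.05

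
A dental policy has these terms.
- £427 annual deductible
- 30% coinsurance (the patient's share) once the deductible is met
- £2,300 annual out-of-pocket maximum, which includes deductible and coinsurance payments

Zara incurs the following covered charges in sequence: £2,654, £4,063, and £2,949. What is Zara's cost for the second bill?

Claim 1 — £2,654: £427 finishes the deductible; £2,227 goes to coinsurance; coinsurance £2,227 × 30% = £668.10. Patient owes £1,095.10 (running OOP £1,095.10).
Claim 2 — £4,063: deductible met; 30% of £4,063 = £1,218.90. OOP would hit £2,314 > £2,300, so the cap limits the patient to £2,300 − £1,095.10 = £1,204.90.

£1,204.90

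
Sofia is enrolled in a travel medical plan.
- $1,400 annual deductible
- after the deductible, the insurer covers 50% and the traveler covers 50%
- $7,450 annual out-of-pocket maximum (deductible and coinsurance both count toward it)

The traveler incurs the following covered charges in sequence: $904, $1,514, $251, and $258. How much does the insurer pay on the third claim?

Claim 1 — $904: entire amount goes to the deductible. Cost to traveler: $904. OOP to date $904. Insurer: $904 − $904 = $0.
Claim 2 — $1,514: $496 finishes the deductible; $1,018 goes to coinsurance; coinsurance $1,018 × 50% = $509. Traveler owes $1,005 (running OOP $1,909). Plan pays $1,514 − $1,005 = $509.
Claim 3 — $251: deductible already satisfied, so traveler's share is 50% × $251 = $125.50. Cost to traveler: $125.50. OOP to date $2,034.50. Plan pays $251 − $125.50 = $125.50.

$125.50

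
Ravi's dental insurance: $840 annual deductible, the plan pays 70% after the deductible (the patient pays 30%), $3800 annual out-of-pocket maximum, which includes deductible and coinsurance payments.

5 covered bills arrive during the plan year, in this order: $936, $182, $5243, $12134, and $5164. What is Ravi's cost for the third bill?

#1 ($936): deductible takes $840, $96 remains; 30% of $96 = $28.80. Patient owes $868.80 (running OOP $868.80).
#2 ($182): deductible already satisfied, so patient's share is 30% × $182 = $54.60. Patient pays $54.60; OOP now $923.40.
#3 ($5243): 30% coinsurance on $5243 = $1572.90. Cost to patient: $1572.90. OOP to date $2496.30.

$1572.90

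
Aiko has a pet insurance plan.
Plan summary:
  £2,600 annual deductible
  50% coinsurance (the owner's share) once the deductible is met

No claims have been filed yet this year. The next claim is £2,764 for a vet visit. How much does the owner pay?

£2,682

The full £2,600 deductible is still open; £2,600 of this bill applies to it.
That leaves £2,764 − £2,600 = £164 for coinsurance.
Owner's 50% share of £164 is £82.
That puts the owner's cost at £2,600 + £82 = £2,682.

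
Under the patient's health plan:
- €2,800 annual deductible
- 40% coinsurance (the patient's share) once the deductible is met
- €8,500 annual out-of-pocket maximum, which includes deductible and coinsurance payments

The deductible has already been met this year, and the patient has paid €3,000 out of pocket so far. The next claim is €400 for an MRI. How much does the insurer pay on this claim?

€240

With the deductible met, the entire €400 is subject to coinsurance.
Patient's 40% share of €400 is €160.
Cumulative spending €3,000 + €160 = €3,160 stays under the €8,500 maximum.
Insurer pays the balance: €400 − €160 = €240.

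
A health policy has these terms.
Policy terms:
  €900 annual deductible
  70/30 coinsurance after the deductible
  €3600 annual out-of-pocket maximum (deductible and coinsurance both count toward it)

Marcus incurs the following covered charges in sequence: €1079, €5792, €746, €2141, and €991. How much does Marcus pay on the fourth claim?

#1 (€1079): €900 to deductible, leaving €179; coinsurance €179 × 30% = €53.70. Cost to patient: €953.70. OOP to date €953.70.
#2 (€5792): deductible met; 30% of €5792 = €1737.60. Patient pays €1737.60; OOP now €2691.30.
#3 (€746): 30% coinsurance on €746 = €223.80. Cost to patient: €223.80. OOP to date €2915.10.
#4 (€2141): deductible met; 30% of €2141 = €642.30. Cost to patient: €642.30. OOP to date €3557.40.

€642.30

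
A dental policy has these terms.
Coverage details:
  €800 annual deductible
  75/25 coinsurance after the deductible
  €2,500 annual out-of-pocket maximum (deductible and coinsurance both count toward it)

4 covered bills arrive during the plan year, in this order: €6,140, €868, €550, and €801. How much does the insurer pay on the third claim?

Claim 1 — €6,140: deductible takes €800, €5,340 remains; 25% of €5,340 = €1,335. Cost to patient: €2,135. OOP to date €2,135. Insurer: €6,140 − €2,135 = €4,005.
Claim 2 — €868: 25% coinsurance on €868 = €217. Patient owes €217 (running OOP €2,352). Insurer: €868 − €217 = €651.
Claim 3 — €550: deductible met; 25% of €550 = €137.50. Cost to patient: €137.50. OOP to date €2,489.50. Insurer: €550 − €137.50 = €412.50.

€412.50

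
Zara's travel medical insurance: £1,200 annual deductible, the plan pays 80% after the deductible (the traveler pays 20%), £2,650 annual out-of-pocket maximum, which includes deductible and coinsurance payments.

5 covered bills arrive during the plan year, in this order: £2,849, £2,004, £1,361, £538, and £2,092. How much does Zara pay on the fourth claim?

£107.60

Claim 1 (£2,849): £1,200 finishes the deductible; £1,649 goes to coinsurance; traveler's 20% is £329.80. Cost to traveler: £1,529.80. OOP to date £1,529.80.
Claim 2 (£2,004): deductible met; 20% of £2,004 = £400.80. Traveler owes £400.80 (running OOP £1,930.60).
Claim 3 (£1,361): deductible met; 20% of £1,361 = £272.20. Cost to traveler: £272.20. OOP to date £2,202.80.
Claim 4 (£538): deductible met; 20% of £538 = £107.60. Cost to traveler: £107.60. OOP to date £2,310.40.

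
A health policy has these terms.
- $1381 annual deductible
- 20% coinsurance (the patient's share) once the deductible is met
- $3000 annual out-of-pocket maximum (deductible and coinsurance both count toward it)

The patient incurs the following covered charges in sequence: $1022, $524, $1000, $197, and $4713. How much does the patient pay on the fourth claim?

#1 ($1022): all of it applies to the deductible. Cost to patient: $1022. OOP to date $1022.
#2 ($524): deductible takes $359, $165 remains; coinsurance $165 × 20% = $33. Cost to patient: $392. OOP to date $1414.
#3 ($1000): deductible met; 20% of $1000 = $200. Cost to patient: $200. OOP to date $1614.
#4 ($197): 20% coinsurance on $197 = $39.40. Cost to patient: $39.40. OOP to date $1653.40.

$39.40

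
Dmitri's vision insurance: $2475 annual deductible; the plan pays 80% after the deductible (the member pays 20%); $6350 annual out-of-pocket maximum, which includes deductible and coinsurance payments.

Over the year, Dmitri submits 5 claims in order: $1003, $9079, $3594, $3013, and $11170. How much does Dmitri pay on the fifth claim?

$1032.20

#1 ($1003): all of it applies to the deductible. Member owes $1003 (running OOP $1003).
#2 ($9079): deductible takes $1472, $7607 remains; member's 20% is $1521.40. Member pays $2993.40; OOP now $3996.40.
#3 ($3594): deductible met; 20% of $3594 = $718.80. Member pays $718.80; OOP now $4715.20.
#4 ($3013): 20% coinsurance on $3013 = $602.60. Cost to member: $602.60. OOP to date $5317.80.
#5 ($11170): deductible met; 20% of $11170 = $2234. OOP would hit $7551.80 > $6350, so the cap limits the member to $6350 − $5317.80 = $1032.20.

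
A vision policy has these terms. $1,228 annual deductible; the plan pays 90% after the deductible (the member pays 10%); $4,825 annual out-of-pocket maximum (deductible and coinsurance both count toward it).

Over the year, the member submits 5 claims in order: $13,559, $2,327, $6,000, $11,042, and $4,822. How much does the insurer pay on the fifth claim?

Claim 1 — $13,559: $1,228 finishes the deductible; $12,331 goes to coinsurance; 10% of $12,331 = $1,233.10. Member owes $2,461.10 (running OOP $2,461.10). Plan pays $13,559 − $2,461.10 = $11,097.90.
Claim 2 — $2,327: deductible already satisfied, so member's share is 10% × $2,327 = $232.70. Cost to member: $232.70. OOP to date $2,693.80. Insurer: $2,327 − $232.70 = $2,094.30.
Claim 3 — $6,000: deductible met; 10% of $6,000 = $600. Cost to member: $600. OOP to date $3,293.80. Plan pays $6,000 − $600 = $5,400.
Claim 4 — $11,042: deductible met; 10% of $11,042 = $1,104.20. Cost to member: $1,104.20. OOP to date $4,398. Plan pays $11,042 − $1,104.20 = $9,937.80.
Claim 5 — $4,822: deductible already satisfied, so member's share is 10% × $4,822 = $482.20. That would push OOP to $4,880.20, over the $4,825 cap, so member pays $4,825 − $4,398 = $427. Insurer: $4,822 − $427 = $4,395.

$4,395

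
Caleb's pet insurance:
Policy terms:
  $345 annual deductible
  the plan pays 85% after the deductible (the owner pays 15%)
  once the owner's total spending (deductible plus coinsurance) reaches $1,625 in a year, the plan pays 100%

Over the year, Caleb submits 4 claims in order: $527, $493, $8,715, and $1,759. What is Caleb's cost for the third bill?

$1,178.75

Claim 1 — $527: deductible takes $345, $182 remains; owner's 15% is $27.30. Owner owes $372.30 (running OOP $372.30).
Claim 2 — $493: 15% coinsurance on $493 = $73.95. Owner pays $73.95; OOP now $446.25.
Claim 3 — $8,715: 15% coinsurance on $8,715 = $1,307.25. OOP would hit $1,753.50 > $1,625, so the cap limits the owner to $1,625 − $446.25 = $1,178.75.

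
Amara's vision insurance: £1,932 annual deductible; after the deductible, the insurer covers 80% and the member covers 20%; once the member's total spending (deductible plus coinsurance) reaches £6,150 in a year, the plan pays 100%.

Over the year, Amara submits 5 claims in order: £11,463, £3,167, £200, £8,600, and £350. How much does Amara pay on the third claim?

Bill 1, £11,463: deductible takes £1,932, £9,531 remains; coinsurance £9,531 × 20% = £1,906.20. Member pays £3,838.20; OOP now £3,838.20.
Bill 2, £3,167: 20% coinsurance on £3,167 = £633.40. Member pays £633.40; OOP now £4,471.60.
Bill 3, £200: 20% coinsurance on £200 = £40. Member owes £40 (running OOP £4,511.60).

£40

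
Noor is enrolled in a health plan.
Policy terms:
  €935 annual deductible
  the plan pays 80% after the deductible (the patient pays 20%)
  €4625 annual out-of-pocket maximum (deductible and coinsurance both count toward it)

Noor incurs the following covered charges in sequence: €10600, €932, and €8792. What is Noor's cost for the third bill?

Claim 1 (€10600): €935 to deductible, leaving €9665; coinsurance €9665 × 20% = €1933. Patient pays €2868; OOP now €2868.
Claim 2 (€932): deductible already satisfied, so patient's share is 20% × €932 = €186.40. Patient pays €186.40; OOP now €3054.40.
Claim 3 (€8792): deductible already satisfied, so patient's share is 20% × €8792 = €1758.40. That would push OOP to €4812.80, over the €4625 cap, so patient pays €4625 − €3054.40 = €1570.60.

€1570.60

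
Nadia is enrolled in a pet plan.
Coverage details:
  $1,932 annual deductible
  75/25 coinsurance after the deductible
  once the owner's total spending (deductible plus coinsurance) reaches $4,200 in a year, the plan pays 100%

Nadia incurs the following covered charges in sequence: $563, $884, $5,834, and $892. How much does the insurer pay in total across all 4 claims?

Claim 1 ($563): all of it applies to the deductible. Cost to owner: $563. OOP to date $563. Insurer: $563 − $563 = $0.
Claim 2 ($884): fully absorbed by the deductible. Cost to owner: $884. OOP to date $1,447. Plan pays $884 − $884 = $0.
Claim 3 ($5,834): $485 finishes the deductible; $5,349 goes to coinsurance; coinsurance $5,349 × 25% = $1,337.25. Owner pays $1,822.25; OOP now $3,269.25. Insurer: $5,834 − $1,822.25 = $4,011.75.
Claim 4 ($892): deductible already satisfied, so owner's share is 25% × $892 = $223. Cost to owner: $223. OOP to date $3,492.25. Insurer: $892 − $223 = $669.
Insurer total = bills − owner's total = $8,173 − $3,492.25 = $4,680.75.

$4,680.75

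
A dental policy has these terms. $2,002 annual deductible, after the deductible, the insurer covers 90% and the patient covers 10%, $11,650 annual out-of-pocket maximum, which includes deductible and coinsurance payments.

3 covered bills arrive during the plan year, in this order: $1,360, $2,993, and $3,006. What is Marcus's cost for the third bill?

$300.60

Bill 1, $1,360: fully absorbed by the deductible. Cost to patient: $1,360. OOP to date $1,360.
Bill 2, $2,993: deductible takes $642, $2,351 remains; patient's 10% is $235.10. Patient owes $877.10 (running OOP $2,237.10).
Bill 3, $3,006: 10% coinsurance on $3,006 = $300.60. Patient pays $300.60; OOP now $2,537.70.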